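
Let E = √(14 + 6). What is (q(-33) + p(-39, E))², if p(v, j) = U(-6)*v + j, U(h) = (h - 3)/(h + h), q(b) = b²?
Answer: 17969441/16 + 4239*√5 ≈ 1.1326e+6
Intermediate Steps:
E = 2*√5 (E = √20 = 2*√5 ≈ 4.4721)
U(h) = (-3 + h)/(2*h) (U(h) = (-3 + h)/((2*h)) = (-3 + h)*(1/(2*h)) = (-3 + h)/(2*h))
p(v, j) = j + 3*v/4 (p(v, j) = ((½)*(-3 - 6)/(-6))*v + j = ((½)*(-⅙)*(-9))*v + j = 3*v/4 + j = j + 3*v/4)
(q(-33) + p(-39, E))² = ((-33)² + (2*√5 + (¾)*(-39)))² = (1089 + (2*√5 - 117/4))² = (1089 + (-117/4 + 2*√5))² = (4239/4 + 2*√5)²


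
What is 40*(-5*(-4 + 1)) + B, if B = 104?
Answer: 704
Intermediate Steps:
40*(-5*(-4 + 1)) + B = 40*(-5*(-4 + 1)) + 104 = 40*(-5*(-3)) + 104 = 40*15 + 104 = 600 + 104 = 704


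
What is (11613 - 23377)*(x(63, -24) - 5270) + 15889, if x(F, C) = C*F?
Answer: 79799337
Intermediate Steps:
(11613 - 23377)*(x(63, -24) - 5270) + 15889 = (11613 - 23377)*(-24*63 - 5270) + 15889 = -11764*(-1512 - 5270) + 15889 = -11764*(-6782) + 15889 = 79783448 + 15889 = 79799337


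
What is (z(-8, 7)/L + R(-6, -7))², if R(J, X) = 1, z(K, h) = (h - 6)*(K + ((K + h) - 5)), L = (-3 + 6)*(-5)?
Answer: 841/225 ≈ 3.7378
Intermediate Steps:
L = -15 (L = 3*(-5) = -15)
z(K, h) = (-6 + h)*(-5 + h + 2*K) (z(K, h) = (-6 + h)*(K + (-5 + K + h)) = (-6 + h)*(-5 + h + 2*K))
(z(-8, 7)/L + R(-6, -7))² = ((30 + 7² - 12*(-8) - 11*7 + 2*(-8)*7)/(-15) + 1)² = ((30 + 49 + 96 - 77 - 112)*(-1/15) + 1)² = (-14*(-1/15) + 1)² = (14/15 + 1)² = (29/15)² = 841/225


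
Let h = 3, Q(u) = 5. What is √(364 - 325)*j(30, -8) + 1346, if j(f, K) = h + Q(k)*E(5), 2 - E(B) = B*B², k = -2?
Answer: 1346 - 612*√39 ≈ -2475.9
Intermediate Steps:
E(B) = 2 - B³ (E(B) = 2 - B*B² = 2 - B³)
j(f, K) = -612 (j(f, K) = 3 + 5*(2 - 1*5³) = 3 + 5*(2 - 1*125) = 3 + 5*(2 - 125) = 3 + 5*(-123) = 3 - 615 = -612)
√(364 - 325)*j(30, -8) + 1346 = √(364 - 325)*(-612) + 1346 = √39*(-612) + 1346 = -612*√39 + 1346 = 1346 - 612*√39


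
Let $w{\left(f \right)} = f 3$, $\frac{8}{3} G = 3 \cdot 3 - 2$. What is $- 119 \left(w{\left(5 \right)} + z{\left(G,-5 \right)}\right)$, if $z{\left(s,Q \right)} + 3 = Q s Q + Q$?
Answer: $- \frac{69139}{8} \approx -8642.4$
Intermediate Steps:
$G = \frac{21}{8}$ ($G = \frac{3 \left(3 \cdot 3 - 2\right)}{8} = \frac{3 \left(9 - 2\right)}{8} = \frac{3}{8} \cdot 7 = \frac{21}{8} \approx 2.625$)
$w{\left(f \right)} = 3 f$
$z{\left(s,Q \right)} = -3 + Q + s Q^{2}$ ($z{\left(s,Q \right)} = -3 + \left(Q s Q + Q\right) = -3 + \left(s Q^{2} + Q\right) = -3 + \left(Q + s Q^{2}\right) = -3 + Q + s Q^{2}$)
$- 119 \left(w{\left(5 \right)} + z{\left(G,-5 \right)}\right) = - 119 \left(3 \cdot 5 - \left(8 - \frac{525}{8}\right)\right) = - 119 \left(15 - - \frac{461}{8}\right) = - 119 \left(15 + \frac{461}{8}\right) = \left(-119\right) \frac{581}{8} = - \frac{69139}{8}$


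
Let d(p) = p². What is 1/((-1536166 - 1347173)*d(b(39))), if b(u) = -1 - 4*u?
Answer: -1/71071423011 ≈ -1.4070e-11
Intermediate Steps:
1/((-1536166 - 1347173)*d(b(39))) = 1/((-1536166 - 1347173)*((-1 - 4*39)²)) = 1/((-2883339)*((-1 - 156)²)) = -1/(2883339*((-157)²)) = -1/2883339/24649 = -1/2883339*1/24649 = -1/71071423011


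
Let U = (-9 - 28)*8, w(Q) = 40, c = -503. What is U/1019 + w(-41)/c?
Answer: -189648/512557 ≈ -0.37000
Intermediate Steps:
U = -296 (U = -37*8 = -296)
U/1019 + w(-41)/c = -296/1019 + 40/(-503) = -296*1/1019 + 40*(-1/503) = -296/1019 - 40/503 = -189648/512557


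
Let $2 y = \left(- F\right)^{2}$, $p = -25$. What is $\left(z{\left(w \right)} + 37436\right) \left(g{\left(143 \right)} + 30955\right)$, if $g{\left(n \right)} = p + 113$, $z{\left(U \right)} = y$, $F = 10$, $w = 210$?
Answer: $1163677898$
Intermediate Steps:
$y = 50$ ($y = \frac{\left(\left(-1\right) 10\right)^{2}}{2} = \frac{\left(-10\right)^{2}}{2} = \frac{1}{2} \cdot 100 = 50$)
$z{\left(U \right)} = 50$
$g{\left(n \right)} = 88$ ($g{\left(n \right)} = -25 + 113 = 88$)
$\left(z{\left(w \right)} + 37436\right) \left(g{\left(143 \right)} + 30955\right) = \left(50 + 37436\right) \left(88 + 30955\right) = 37486 \cdot 31043 = 1163677898$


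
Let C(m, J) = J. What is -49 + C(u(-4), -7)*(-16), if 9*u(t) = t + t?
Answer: 63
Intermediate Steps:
u(t) = 2*t/9 (u(t) = (t + t)/9 = (2*t)/9 = 2*t/9)
-49 + C(u(-4), -7)*(-16) = -49 - 7*(-16) = -49 + 112 = 63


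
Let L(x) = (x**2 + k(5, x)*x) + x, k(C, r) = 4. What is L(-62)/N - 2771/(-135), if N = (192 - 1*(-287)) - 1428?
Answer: 2152589/128115 ≈ 16.802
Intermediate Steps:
N = -949 (N = (192 + 287) - 1428 = 479 - 1428 = -949)
L(x) = x**2 + 5*x (L(x) = (x**2 + 4*x) + x = x**2 + 5*x)
L(-62)/N - 2771/(-135) = -62*(5 - 62)/(-949) - 2771/(-135) = -62*(-57)*(-1/949) - 2771*(-1/135) = 3534*(-1/949) + 2771/135 = -3534/949 + 2771/135 = 2152589/128115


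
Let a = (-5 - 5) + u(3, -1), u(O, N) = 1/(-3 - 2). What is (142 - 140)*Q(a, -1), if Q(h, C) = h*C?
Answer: 102/5 ≈ 20.400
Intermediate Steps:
u(O, N) = -⅕ (u(O, N) = 1/(-5) = -⅕)
a = -51/5 (a = (-5 - 5) - ⅕ = -10 - ⅕ = -51/5 ≈ -10.200)
Q(h, C) = C*h
(142 - 140)*Q(a, -1) = (142 - 140)*(-1*(-51/5)) = 2*(51/5) = 102/5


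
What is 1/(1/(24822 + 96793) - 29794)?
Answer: -121615/3623397309 ≈ -3.3564e-5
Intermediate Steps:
1/(1/(24822 + 96793) - 29794) = 1/(1/121615 - 29794) = 1/(-3623397309/121615) = -121615/3623397309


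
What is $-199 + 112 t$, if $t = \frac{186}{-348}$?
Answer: $- \frac{7507}{29} \approx -258.86$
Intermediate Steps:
$t = - \frac{31}{58}$ ($t = 186 \left(- \frac{1}{348}\right) = - \frac{31}{58} \approx -0.53448$)
$-199 + 112 t = -199 + 112 \left(- \frac{31}{58}\right) = -199 - \frac{1736}{29} = - \frac{7507}{29}$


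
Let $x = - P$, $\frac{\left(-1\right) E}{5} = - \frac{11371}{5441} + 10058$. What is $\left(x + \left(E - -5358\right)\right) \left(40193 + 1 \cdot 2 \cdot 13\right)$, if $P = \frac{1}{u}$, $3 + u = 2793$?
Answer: $- \frac{27426408478140149}{15180390} \approx -1.8067 \cdot 10^{9}$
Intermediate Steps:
$u = 2790$ ($u = -3 + 2793 = 2790$)
$P = \frac{1}{2790} \approx 0.00035842$
$E = - \frac{273571035}{5441}$ ($E = - 5 \left(- \frac{11371}{5441} + 10058\right) = \left(-5\right) \frac{54714207}{5441} = - \frac{273571035}{5441} \approx -50280.0$)
$x = - \frac{1}{2790}$ ($x = \left(-1\right) \frac{1}{2790} = - \frac{1}{2790} \approx -0.00035842$)
$\left(x + \left(E - -5358\right)\right) \left(40193 + 1 \cdot 2 \cdot 13\right) = \left(- \frac{1}{2790} - \frac{244418157}{5441}\right) \left(40193 + 1 \cdot 2 \cdot 13\right) = \left(- \frac{1}{2790} + \left(- \frac{273571035}{5441} + 5358\right)\right) \left(40193 + 2 \cdot 13\right) = \left(- \frac{1}{2790} - \frac{244418157}{5441}\right) \left(40193 + 26\right) = \left(- \frac{681926663471}{15180390}\right) 40219 = - \frac{27426408478140149}{15180390}$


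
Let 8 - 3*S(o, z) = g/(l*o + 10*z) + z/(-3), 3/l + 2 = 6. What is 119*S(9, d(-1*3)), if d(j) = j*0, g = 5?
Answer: 23324/81 ≈ 287.95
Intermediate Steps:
l = 3/4 (l = 3/(-2 + 6) = 3/4 ≈ 0.75000)
d(j) = 0
S(o, z) = 8/3 - 5/(3*(10*z + 3*o/4)) + z/9 (S(o, z) = 8/3 - (5/(3*o/4 + 10*z) + z/(-3))/3 = 8/3 - (5/(10*z + 3*o/4) + z*(-1/3))/3 = 8/3 - (5/(10*z + 3*o/4) - z/3)/3 = 8/3 + (-5/(3*(10*z + 3*o/4)) + z/9) = 8/3 - 5/(3*(10*z + 3*o/4)) + z/9)
119*S(9, d(-1*3)) = 119*((-60 + 40*0**2 + 72*9 + 960*0 + 3*9*0)/(9*(3*9 + 40*0))) = 119*((-60 + 40*0 + 648 + 0 + 0)/(9*(27 + 0))) = 119*((1/9)*(-60 + 0 + 648 + 0 + 0)/27) = 119*((1/9)*(1/27)*588) = 119*(196/81) = 23324/81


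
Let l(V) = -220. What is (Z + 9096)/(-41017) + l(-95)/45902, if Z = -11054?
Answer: 40426188/941381167 ≈ 0.042943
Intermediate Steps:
(Z + 9096)/(-41017) + l(-95)/45902 = (-11054 + 9096)/(-41017) - 220/45902 = -1958*(-1/41017) - 220*1/45902 = 1958/41017 - 110/22951 = 40426188/941381167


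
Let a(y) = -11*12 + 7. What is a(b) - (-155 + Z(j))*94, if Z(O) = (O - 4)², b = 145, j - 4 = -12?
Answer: 909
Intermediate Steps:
j = -8 (j = 4 - 12 = -8)
a(y) = -125 (a(y) = -132 + 7 = -125)
Z(O) = (-4 + O)²
a(b) - (-155 + Z(j))*94 = -125 - (-155 + (-4 - 8)²)*94 = -125 - (-155 + (-12)²)*94 = -125 - (-155 + 144)*94 = -125 - (-11)*94 = -125 - 1*(-1034) = -125 + 1034 = 909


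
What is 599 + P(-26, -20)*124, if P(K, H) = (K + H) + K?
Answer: -8329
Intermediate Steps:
P(K, H) = H + 2*K (P(K, H) = (H + K) + K = H + 2*K)
599 + P(-26, -20)*124 = 599 + (-20 + 2*(-26))*124 = 599 + (-20 - 52)*124 = 599 - 72*124 = 599 - 8928 = -8329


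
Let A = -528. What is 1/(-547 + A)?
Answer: -1/1075 ≈ -0.00093023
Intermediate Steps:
1/(-547 + A) = 1/(-547 - 528) = 1/(-1075) = -1/1075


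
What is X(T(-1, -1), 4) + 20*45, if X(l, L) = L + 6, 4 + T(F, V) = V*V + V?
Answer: 910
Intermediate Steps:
T(F, V) = -4 + V + V² (T(F, V) = -4 + (V*V + V) = -4 + (V² + V) = -4 + (V + V²) = -4 + V + V²)
X(l, L) = 6 + L
X(T(-1, -1), 4) + 20*45 = (6 + 4) + 20*45 = 10 + 900 = 910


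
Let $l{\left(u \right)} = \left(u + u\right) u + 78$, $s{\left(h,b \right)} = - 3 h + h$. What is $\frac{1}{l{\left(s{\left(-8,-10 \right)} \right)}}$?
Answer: $\frac{1}{590} \approx 0.0016949$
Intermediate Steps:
$s{\left(h,b \right)} = - 2 h$
$l{\left(u \right)} = 78 + 2 u^{2}$ ($l{\left(u \right)} = 2 u u + 78 = 2 u^{2} + 78 = 78 + 2 u^{2}$)
$\frac{1}{l{\left(s{\left(-8,-10 \right)} \right)}} = \frac{1}{78 + 2 \left(\left(-2\right) \left(-8\right)\right)^{2}} = \frac{1}{78 + 2 \cdot 16^{2}} = \frac{1}{78 + 2 \cdot 256} = \frac{1}{78 + 512} = \frac{1}{590}$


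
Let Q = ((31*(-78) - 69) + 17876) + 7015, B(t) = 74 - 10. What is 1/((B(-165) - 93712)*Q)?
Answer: -1/2098089792 ≈ -4.7662e-10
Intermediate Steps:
B(t) = 64
Q = 22404 (Q = ((-2418 - 69) + 17876) + 7015 = (-2487 + 17876) + 7015 = 15389 + 7015 = 22404)
1/((B(-165) - 93712)*Q) = 1/((64 - 93712)*22404) = (1/22404)/(-93648) = -1/93648*1/22404 = -1/2098089792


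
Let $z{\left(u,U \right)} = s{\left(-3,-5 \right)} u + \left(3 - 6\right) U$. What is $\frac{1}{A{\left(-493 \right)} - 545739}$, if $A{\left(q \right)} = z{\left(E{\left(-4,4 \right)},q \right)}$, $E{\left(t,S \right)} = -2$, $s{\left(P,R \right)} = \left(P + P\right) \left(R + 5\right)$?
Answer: $- \frac{1}{544260} \approx -1.8374 \cdot 10^{-6}$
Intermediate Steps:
$s{\left(P,R \right)} = 2 P \left(5 + R\right)$
$z{\left(u,U \right)} = - 3 U$ ($z{\left(u,U \right)} = 2 \left(-3\right) \left(5 - 5\right) u + \left(3 - 6\right) U = 2 \left(-3\right) 0 u + \left(3 - 6\right) U = 0 u - 3 U = 0 - 3 U = - 3 U$)
$A{\left(q \right)} = - 3 q$
$\frac{1}{A{\left(-493 \right)} - 545739} = \frac{1}{\left(-3\right) \left(-493\right) - 545739} = \frac{1}{1479 - 545739} = \frac{1}{-544260} = - \frac{1}{544260}$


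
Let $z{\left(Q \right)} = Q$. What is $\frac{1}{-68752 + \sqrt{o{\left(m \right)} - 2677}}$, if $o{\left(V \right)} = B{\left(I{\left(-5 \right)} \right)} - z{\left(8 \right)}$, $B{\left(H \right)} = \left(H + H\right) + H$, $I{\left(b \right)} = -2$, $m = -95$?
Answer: $- \frac{68752}{4726840195} - \frac{3 i \sqrt{299}}{4726840195} \approx -1.4545 \cdot 10^{-5} - 1.0975 \cdot 10^{-8} i$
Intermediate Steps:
$B{\left(H \right)} = 3 H$ ($B{\left(H \right)} = 2 H + H = 3 H$)
$o{\left(V \right)} = -14$ ($o{\left(V \right)} = 3 \left(-2\right) - 8 = -6 - 8 = -14$)
$\frac{1}{-68752 + \sqrt{o{\left(m \right)} - 2677}} = \frac{1}{-68752 + \sqrt{-14 - 2677}} = \frac{1}{-68752 + \sqrt{-2691}} = \frac{1}{-68752 + 3 i \sqrt{299}}$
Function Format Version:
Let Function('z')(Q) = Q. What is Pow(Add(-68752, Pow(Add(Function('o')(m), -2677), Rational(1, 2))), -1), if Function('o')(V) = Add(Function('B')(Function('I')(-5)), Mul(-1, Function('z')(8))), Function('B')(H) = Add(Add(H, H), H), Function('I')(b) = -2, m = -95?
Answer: Add(Rational(-68752, 4726840195), Mul(Rational(-3, 4726840195), I, Pow(299, Rational(1, 2)))) ≈ Add(-1.4545e-5, Mul(-1.0975e-8, I))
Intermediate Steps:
Function('B')(H) = Mul(3, H) (Function('B')(H) = Add(Mul(2, H), H) = Mul(3, H))
Function('o')(V) = -14 (Function('o')(V) = Add(Mul(3, -2), Mul(-1, 8)) = Add(-6, -8) = -14)
Pow(Add(-68752, Pow(Add(Function('o')(m), -2677), Rational(1, 2))), -1) = Pow(Add(-68752, Pow(Add(-14, -2677), Rational(1, 2))), -1) = Pow(Add(-68752, Pow(-2691, Rational(1, 2))), -1) = Pow(Add(-68752, Mul(3, I, Pow(299, Rational(1, 2)))), -1)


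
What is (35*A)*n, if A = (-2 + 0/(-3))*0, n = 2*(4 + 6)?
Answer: 0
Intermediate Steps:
n = 20 (n = 2*10 = 20)
A = 0 (A = (-2 + 0*(-⅓))*0 = (-2 + 0)*0 = -2*0 = 0)
(35*A)*n = (35*0)*20 = 0*20 = 0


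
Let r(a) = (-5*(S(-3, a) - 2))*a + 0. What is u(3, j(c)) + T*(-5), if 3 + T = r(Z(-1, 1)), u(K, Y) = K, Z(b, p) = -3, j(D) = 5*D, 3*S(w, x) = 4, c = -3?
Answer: 68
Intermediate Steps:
S(w, x) = 4/3 (S(w, x) = (1/3)*4 = 4/3)
r(a) = 10*a/3 (r(a) = (-5*(4/3 - 2))*a + 0 = (-5*(-2/3))*a + 0 = 10*a/3 + 0 = 10*a/3)
T = -13 (T = -3 + (10/3)*(-3) = -3 - 10 = -13)
u(3, j(c)) + T*(-5) = 3 - 13*(-5) = 3 + 65 = 68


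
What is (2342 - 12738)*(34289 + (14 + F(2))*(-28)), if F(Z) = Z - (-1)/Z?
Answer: -351665492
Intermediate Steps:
F(Z) = Z + 1/Z
(2342 - 12738)*(34289 + (14 + F(2))*(-28)) = (2342 - 12738)*(34289 + (14 + (2 + 1/2))*(-28)) = -10396*(34289 + (14 + (2 + 1/2))*(-28)) = -10396*(34289 + (14 + 5/2)*(-28)) = -10396*(34289 + (33/2)*(-28)) = -10396*(34289 - 462) = -10396*33827 = -351665492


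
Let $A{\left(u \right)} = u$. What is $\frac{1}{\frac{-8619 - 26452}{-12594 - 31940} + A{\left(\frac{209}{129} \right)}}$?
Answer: $\frac{5744886}{13831765} \approx 0.41534$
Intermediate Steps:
$\frac{1}{\frac{-8619 - 26452}{-12594 - 31940} + A{\left(\frac{209}{129} \right)}} = \frac{1}{\frac{-8619 - 26452}{-12594 - 31940} + \frac{209}{129}} = \frac{1}{- \frac{35071}{-44534} + 209 \cdot \frac{1}{129}} = \frac{1}{\left(-35071\right) \left(- \frac{1}{44534}\right) + \frac{209}{129}} = \frac{1}{\frac{35071}{44534} + \frac{209}{129}} = \frac{1}{\frac{13831765}{5744886}} = \frac{5744886}{13831765}$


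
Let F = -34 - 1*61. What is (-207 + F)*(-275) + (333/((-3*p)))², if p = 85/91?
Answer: 702066451/7225 ≈ 97172.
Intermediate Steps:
p = 85/91 (p = 85*(1/91) = 85/91 ≈ 0.93407)
F = -95 (F = -34 - 61 = -95)
(-207 + F)*(-275) + (333/((-3*p)))² = (-207 - 95)*(-275) + (333/((-3*85/91)))² = -302*(-275) + (333/(-255/91))² = 83050 + (333*(-91/255))² = 83050 + (-10101/85)² = 83050 + 102030201/7225 = 702066451/7225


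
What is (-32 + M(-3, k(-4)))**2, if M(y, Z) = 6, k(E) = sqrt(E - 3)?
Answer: 676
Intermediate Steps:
k(E) = sqrt(-3 + E)
(-32 + M(-3, k(-4)))**2 = (-32 + 6)**2 = (-26)**2 = 676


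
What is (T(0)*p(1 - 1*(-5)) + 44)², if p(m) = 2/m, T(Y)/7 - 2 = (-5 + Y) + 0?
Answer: 1369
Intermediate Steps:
T(Y) = -21 + 7*Y (T(Y) = 14 + 7*((-5 + Y) + 0) = 14 + 7*(-5 + Y) = 14 + (-35 + 7*Y) = -21 + 7*Y)
(T(0)*p(1 - 1*(-5)) + 44)² = ((-21 + 7*0)*(2/(1 - 1*(-5))) + 44)² = ((-21 + 0)*(2/(1 + 5)) + 44)² = (-42/6 + 44)² = (-21*⅓ + 44)² = (-7 + 44)² = 37² = 1369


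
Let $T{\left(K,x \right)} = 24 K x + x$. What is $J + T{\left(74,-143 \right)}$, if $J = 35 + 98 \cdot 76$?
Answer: $-246628$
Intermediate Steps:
$J = 7483$ ($J = 35 + 7448 = 7483$)
$T{\left(K,x \right)} = x + 24 K x$ ($T{\left(K,x \right)} = 24 K x + x = x + 24 K x$)
$J + T{\left(74,-143 \right)} = 7483 - 143 \left(1 + 24 \cdot 74\right) = 7483 - 143 \left(1 + 1776\right) = 7483 - 254111 = -246628$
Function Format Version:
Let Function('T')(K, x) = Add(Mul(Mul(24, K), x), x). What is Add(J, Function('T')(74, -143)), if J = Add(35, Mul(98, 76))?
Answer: -246628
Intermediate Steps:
J = 7483 (J = Add(35, 7448) = 7483)
Function('T')(K, x) = Add(x, Mul(24, K, x)) (Function('T')(K, x) = Add(Mul(24, K, x), x) = Add(x, Mul(24, K, x)))
Add(J, Function('T')(74, -143)) = Add(7483, Mul(-143, Add(1, Mul(24, 74)))) = Add(7483, Mul(-143, Add(1, 1776))) = Add(7483, Mul(-143, 1777)) = Add(7483, -254111) = -246628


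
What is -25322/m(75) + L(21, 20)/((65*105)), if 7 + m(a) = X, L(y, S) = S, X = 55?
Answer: -1920241/3640 ≈ -527.54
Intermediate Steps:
m(a) = 48 (m(a) = -7 + 55 = 48)
-25322/m(75) + L(21, 20)/((65*105)) = -25322/48 + 20/((65*105)) = -25322*1/48 + 20/6825 = -12661/24 + 20*(1/6825) = -12661/24 + 4/1365 = -1920241/3640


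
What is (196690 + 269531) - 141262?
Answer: 324959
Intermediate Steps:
(196690 + 269531) - 141262 = 466221 - 141262 = 324959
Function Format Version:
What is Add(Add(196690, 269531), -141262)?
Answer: 324959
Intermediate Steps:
Add(Add(196690, 269531), -141262) = Add(466221, -141262) = 324959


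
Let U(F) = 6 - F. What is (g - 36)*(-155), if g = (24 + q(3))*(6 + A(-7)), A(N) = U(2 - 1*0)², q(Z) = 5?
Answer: -93310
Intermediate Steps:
A(N) = 16 (A(N) = (6 - (2 - 1*0))² = (6 - (2 + 0))² = (6 - 1*2)² = (6 - 2)² = 4² = 16)
g = 638 (g = (24 + 5)*(6 + 16) = 29*22 = 638)
(g - 36)*(-155) = (638 - 36)*(-155) = 602*(-155) = -93310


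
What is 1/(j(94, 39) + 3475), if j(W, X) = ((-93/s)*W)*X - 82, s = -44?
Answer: 22/245115 ≈ 8.9754e-5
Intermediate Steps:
j(W, X) = -82 + 93*W*X/44 (j(W, X) = ((-93/(-44))*W)*X - 82 = ((-93*(-1/44))*W)*X - 82 = (93*W/44)*X - 82 = 93*W*X/44 - 82 = -82 + 93*W*X/44)
1/(j(94, 39) + 3475) = 1/((-82 + (93/44)*94*39) + 3475) = 1/((-82 + 170469/22) + 3475) = 1/(168665/22 + 3475) = 1/(245115/22) = 22/245115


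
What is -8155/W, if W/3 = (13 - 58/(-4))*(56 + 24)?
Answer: -1631/1320 ≈ -1.2356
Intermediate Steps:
W = 6600 (W = 3*((13 - 58/(-4))*(56 + 24)) = 3*((13 - 58*(-1)/4)*80) = 3*((13 - 1*(-29/2))*80) = 3*((13 + 29/2)*80) = 3*((55/2)*80) = 3*2200 = 6600)
-8155/W = -8155/6600 = -8155*1/6600 = -1631/1320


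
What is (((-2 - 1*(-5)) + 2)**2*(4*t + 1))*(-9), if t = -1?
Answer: 675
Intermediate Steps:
(((-2 - 1*(-5)) + 2)**2*(4*t + 1))*(-9) = (((-2 - 1*(-5)) + 2)**2*(4*(-1) + 1))*(-9) = (((-2 + 5) + 2)**2*(-4 + 1))*(-9) = ((3 + 2)**2*(-3))*(-9) = (5**2*(-3))*(-9) = (25*(-3))*(-9) = -75*(-9) = 675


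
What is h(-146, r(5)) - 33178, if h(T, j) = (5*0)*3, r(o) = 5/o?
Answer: -33178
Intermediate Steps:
h(T, j) = 0 (h(T, j) = 0*3 = 0)
h(-146, r(5)) - 33178 = 0 - 33178 = -33178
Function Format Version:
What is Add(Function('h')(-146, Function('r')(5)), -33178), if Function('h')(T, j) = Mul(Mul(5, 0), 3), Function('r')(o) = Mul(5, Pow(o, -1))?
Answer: -33178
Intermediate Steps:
Function('h')(T, j) = 0 (Function('h')(T, j) = Mul(0, 3) = 0)
Add(Function('h')(-146, Function('r')(5)), -33178) = Add(0, -33178) = -33178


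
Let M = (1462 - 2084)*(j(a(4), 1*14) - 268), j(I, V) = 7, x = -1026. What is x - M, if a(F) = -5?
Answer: -163368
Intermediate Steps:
M = 162342 (M = (1462 - 2084)*(7 - 268) = -622*(-261) = 162342)
x - M = -1026 - 1*162342 = -1026 - 162342 = -163368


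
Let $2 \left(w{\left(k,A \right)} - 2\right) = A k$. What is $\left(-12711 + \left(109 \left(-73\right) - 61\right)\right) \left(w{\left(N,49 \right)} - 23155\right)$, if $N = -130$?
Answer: $545960402$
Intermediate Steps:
$w{\left(k,A \right)} = 2 + \frac{A k}{2}$
$\left(-12711 + \left(109 \left(-73\right) - 61\right)\right) \left(w{\left(N,49 \right)} - 23155\right) = \left(-12711 + \left(109 \left(-73\right) - 61\right)\right) \left(\left(2 + \frac{1}{2} \cdot 49 \left(-130\right)\right) - 23155\right) = \left(-12711 - 8018\right) \left(\left(2 - 3185\right) - 23155\right) = \left(-12711 - 8018\right) \left(-3183 - 23155\right) = \left(-20729\right) \left(-26338\right) = 545960402$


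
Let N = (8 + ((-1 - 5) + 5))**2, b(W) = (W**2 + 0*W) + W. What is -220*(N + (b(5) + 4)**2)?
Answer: -265100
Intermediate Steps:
b(W) = W + W**2 (b(W) = (W**2 + 0) + W = W**2 + W = W + W**2)
N = 49 (N = (8 + (-6 + 5))**2 = (8 - 1)**2 = 7**2 = 49)
-220*(N + (b(5) + 4)**2) = -220*(49 + (5*(1 + 5) + 4)**2) = -220*(49 + (5*6 + 4)**2) = -220*(49 + (30 + 4)**2) = -220*(49 + 34**2) = -220*(49 + 1156) = -220*1205 = -265100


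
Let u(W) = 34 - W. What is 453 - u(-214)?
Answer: 205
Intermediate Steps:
453 - u(-214) = 453 - (34 - 1*(-214)) = 453 - (34 + 214) = 453 - 1*248 = 453 - 248 = 205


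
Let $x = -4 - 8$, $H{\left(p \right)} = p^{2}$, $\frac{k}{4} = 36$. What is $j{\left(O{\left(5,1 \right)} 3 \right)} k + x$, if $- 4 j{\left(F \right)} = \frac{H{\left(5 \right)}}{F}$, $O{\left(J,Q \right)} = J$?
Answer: $-72$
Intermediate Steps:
$k = 144$ ($k = 4 \cdot 36 = 144$)
$j{\left(F \right)} = - \frac{25}{4 F}$ ($j{\left(F \right)} = - \frac{5^{2} \frac{1}{F}}{4} = - \frac{25 \frac{1}{F}}{4} = - \frac{25}{4 F}$)
$x = -12$ ($x = -4 - 8 = -12$)
$j{\left(O{\left(5,1 \right)} 3 \right)} k + x = - \frac{25}{4 \cdot 5 \cdot 3} \cdot 144 - 12 = - \frac{25}{4 \cdot 15} \cdot 144 - 12 = \left(- \frac{25}{4}\right) \frac{1}{15} \cdot 144 - 12 = \left(- \frac{5}{12}\right) 144 - 12 = -60 - 12 = -72$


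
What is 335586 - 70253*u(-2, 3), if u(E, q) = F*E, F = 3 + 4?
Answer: 1319128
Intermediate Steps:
F = 7
u(E, q) = 7*E
335586 - 70253*u(-2, 3) = 335586 - 491771*(-2) = 335586 - 70253*(-14) = 335586 + 983542 = 1319128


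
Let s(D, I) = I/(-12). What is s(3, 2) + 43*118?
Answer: 30443/6 ≈ 5073.8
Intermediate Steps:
s(D, I) = -I/12 (s(D, I) = I*(-1/12) = -I/12)
s(3, 2) + 43*118 = -1/12*2 + 43*118 = -⅙ + 5074 = 30443/6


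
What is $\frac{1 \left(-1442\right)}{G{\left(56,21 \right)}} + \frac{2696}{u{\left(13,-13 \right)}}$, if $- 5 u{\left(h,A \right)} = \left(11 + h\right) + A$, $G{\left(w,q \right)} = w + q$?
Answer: $- \frac{13686}{11} \approx -1244.2$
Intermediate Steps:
$G{\left(w,q \right)} = q + w$
$u{\left(h,A \right)} = - \frac{11}{5} - \frac{A}{5} - \frac{h}{5}$ ($u{\left(h,A \right)} = - \frac{\left(11 + h\right) + A}{5} = - \frac{11 + A + h}{5} = - \frac{11}{5} - \frac{A}{5} - \frac{h}{5}$)
$\frac{1 \left(-1442\right)}{G{\left(56,21 \right)}} + \frac{2696}{u{\left(13,-13 \right)}} = \frac{1 \left(-1442\right)}{21 + 56} + \frac{2696}{- \frac{11}{5} - - \frac{13}{5} - \frac{13}{5}} = - \frac{1442}{77} + \frac{2696}{- \frac{11}{5} + \frac{13}{5} - \frac{13}{5}} = \left(-1442\right) \frac{1}{77} + \frac{2696}{- \frac{11}{5}} = - \frac{206}{11} + 2696 \left(- \frac{5}{11}\right) = - \frac{206}{11} - \frac{13480}{11} = - \frac{13686}{11}$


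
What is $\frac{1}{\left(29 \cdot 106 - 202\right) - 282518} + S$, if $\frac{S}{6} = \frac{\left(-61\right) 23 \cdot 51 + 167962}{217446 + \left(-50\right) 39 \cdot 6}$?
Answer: $\frac{26960356923}{9589340986} \approx 2.8115$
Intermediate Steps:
$S = \frac{96409}{34291}$ ($S = 6 \frac{\left(-61\right) 23 \cdot 51 + 167962}{217446 + \left(-50\right) 39 \cdot 6} = 6 \frac{\left(-1403\right) 51 + 167962}{217446 - 11700} = 6 \frac{-71553 + 167962}{217446 - 11700} = 6 \cdot \frac{96409}{205746} = \frac{96409}{34291} \approx 2.8115$)
$\frac{1}{\left(29 \cdot 106 - 202\right) - 282518} + S = \frac{1}{\left(29 \cdot 106 - 202\right) - 282518} + \frac{96409}{34291} = \frac{1}{\left(3074 - 202\right) - 282518} + \frac{96409}{34291} = \frac{1}{2872 - 282518} + \frac{96409}{34291} = \frac{1}{-279646} + \frac{96409}{34291} = - \frac{1}{279646} + \frac{96409}{34291} = \frac{26960356923}{9589340986}$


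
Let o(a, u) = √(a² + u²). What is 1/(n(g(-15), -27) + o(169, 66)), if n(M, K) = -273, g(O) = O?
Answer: -273/41612 - √32917/41612 ≈ -0.010921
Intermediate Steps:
1/(n(g(-15), -27) + o(169, 66)) = 1/(-273 + √(169² + 66²)) = 1/(-273 + √(28561 + 4356)) = 1/(-273 + √32917)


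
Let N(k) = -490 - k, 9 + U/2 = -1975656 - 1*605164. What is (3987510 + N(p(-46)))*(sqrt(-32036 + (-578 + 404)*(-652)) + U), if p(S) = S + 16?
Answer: -20579788528900 + 7974100*sqrt(20353) ≈ -2.0579e+13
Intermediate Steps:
p(S) = 16 + S
U = -5161658 (U = -18 + 2*(-1975656 - 1*605164) = -18 + 2*(-1975656 - 605164) = -18 + 2*(-2580820) = -18 - 5161640 = -5161658)
(3987510 + N(p(-46)))*(sqrt(-32036 + (-578 + 404)*(-652)) + U) = (3987510 + (-490 - (16 - 46)))*(sqrt(-32036 + (-578 + 404)*(-652)) - 5161658) = (3987510 + (-490 - 1*(-30)))*(sqrt(-32036 - 174*(-652)) - 5161658) = (3987510 + (-490 + 30))*(sqrt(-32036 + 113448) - 5161658) = (3987510 - 460)*(sqrt(81412) - 5161658) = 3987050*(2*sqrt(20353) - 5161658) = 3987050*(-5161658 + 2*sqrt(20353)) = -20579788528900 + 7974100*sqrt(20353)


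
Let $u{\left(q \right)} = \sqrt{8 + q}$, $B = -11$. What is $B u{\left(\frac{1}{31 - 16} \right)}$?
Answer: $- \frac{121 \sqrt{15}}{15} \approx -31.242$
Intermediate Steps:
$B u{\left(\frac{1}{31 - 16} \right)} = - 11 \sqrt{8 + \frac{1}{31 - 16}} = - 11 \sqrt{8 + \frac{1}{15}} = - 11 \sqrt{\frac{121}{15}} = - 11 \frac{11 \sqrt{15}}{15} = - \frac{121 \sqrt{15}}{15}$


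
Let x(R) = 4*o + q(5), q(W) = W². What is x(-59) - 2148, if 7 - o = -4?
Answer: -2079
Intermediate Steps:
o = 11 (o = 7 - 1*(-4) = 7 + 4 = 11)
x(R) = 69 (x(R) = 4*11 + 5² = 44 + 25 = 69)
x(-59) - 2148 = 69 - 2148 = -2079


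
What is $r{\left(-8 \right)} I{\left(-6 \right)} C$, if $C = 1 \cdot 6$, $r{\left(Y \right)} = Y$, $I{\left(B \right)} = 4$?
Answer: $-192$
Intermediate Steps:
$C = 6$
$r{\left(-8 \right)} I{\left(-6 \right)} C = \left(-8\right) 4 \cdot 6 = \left(-32\right) 6 = -192$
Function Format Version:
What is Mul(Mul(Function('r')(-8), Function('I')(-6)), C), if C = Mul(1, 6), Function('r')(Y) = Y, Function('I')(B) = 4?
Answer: -192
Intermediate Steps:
C = 6
Mul(Mul(Function('r')(-8), Function('I')(-6)), C) = Mul(Mul(-8, 4), 6) = Mul(-32, 6) = -192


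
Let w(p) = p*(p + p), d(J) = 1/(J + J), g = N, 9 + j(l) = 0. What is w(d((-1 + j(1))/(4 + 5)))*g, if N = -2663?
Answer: -215703/200 ≈ -1078.5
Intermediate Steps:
j(l) = -9 (j(l) = -9 + 0 = -9)
g = -2663
d(J) = 1/(2*J)
w(p) = 2*p**2 (w(p) = p*(2*p) = 2*p**2)
w(d((-1 + j(1))/(4 + 5)))*g = (2*(1/(2*(((-1 - 9)/(4 + 5)))))**2)*(-2663) = (2*(1/(2*((-10/9))))**2)*(-2663) = (2*(1/(2*((-10*1/9))))**2)*(-2663) = (2*(1/(2*(-10/9)))**2)*(-2663) = (2*((1/2)*(-9/10))**2)*(-2663) = (2*(-9/20)**2)*(-2663) = (2*(81/400))*(-2663) = (81/200)*(-2663) = -215703/200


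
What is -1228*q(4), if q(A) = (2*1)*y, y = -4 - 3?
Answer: 17192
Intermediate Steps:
y = -7
q(A) = -14 (q(A) = (2*1)*(-7) = 2*(-7) = -14)
-1228*q(4) = -1228*(-14) = 17192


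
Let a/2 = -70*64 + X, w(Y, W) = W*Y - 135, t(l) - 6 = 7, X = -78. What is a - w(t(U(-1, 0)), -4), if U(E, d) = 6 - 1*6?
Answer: -8929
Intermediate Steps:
U(E, d) = 0 (U(E, d) = 6 - 6 = 0)
t(l) = 13 (t(l) = 6 + 7 = 13)
w(Y, W) = -135 + W*Y
a = -9116 (a = 2*(-70*64 - 78) = 2*(-4480 - 78) = 2*(-4558) = -9116)
a - w(t(U(-1, 0)), -4) = -9116 - (-135 - 4*13) = -9116 - (-135 - 52) = -9116 - 1*(-187) = -9116 + 187 = -8929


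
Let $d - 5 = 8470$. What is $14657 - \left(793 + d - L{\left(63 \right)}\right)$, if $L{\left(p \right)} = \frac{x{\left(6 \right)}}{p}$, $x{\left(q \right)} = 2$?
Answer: $\frac{339509}{63} \approx 5389.0$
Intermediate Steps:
$d = 8475$ ($d = 5 + 8470 = 8475$)
$L{\left(p \right)} = \frac{2}{p}$
$14657 - \left(793 + d - L{\left(63 \right)}\right) = 14657 + \left(\left(\left(\frac{2}{63} + 2757\right) - 5082\right) + \left(1532 - 8475\right)\right) = 14657 + \left(\left(\left(2 \cdot \frac{1}{63} + 2757\right) - 5082\right) + \left(1532 - 8475\right)\right) = 14657 + \left(\left(\left(\frac{2}{63} + 2757\right) - 5082\right) - 6943\right) = 14657 + \left(\left(\frac{173693}{63} - 5082\right) - 6943\right) = 14657 - \frac{583882}{63} = \frac{339509}{63}$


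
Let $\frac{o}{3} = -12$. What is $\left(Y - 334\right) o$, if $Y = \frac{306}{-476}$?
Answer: $\frac{84330}{7} \approx 12047.0$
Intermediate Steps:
$o = -36$ ($o = 3 \left(-12\right) = -36$)
$Y = - \frac{9}{14}$ ($Y = 306 \left(- \frac{1}{476}\right) = - \frac{9}{14} \approx -0.64286$)
$\left(Y - 334\right) o = \left(- \frac{9}{14} - 334\right) \left(-36\right) = \left(- \frac{4685}{14}\right) \left(-36\right) = \frac{84330}{7}$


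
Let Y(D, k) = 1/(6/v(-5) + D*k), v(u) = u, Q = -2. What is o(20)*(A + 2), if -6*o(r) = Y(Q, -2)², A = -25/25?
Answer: -25/1176 ≈ -0.021259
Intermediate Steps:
A = -1 (A = -25*1/25 = -1)
Y(D, k) = 1/(-6/5 + D*k) (Y(D, k) = 1/(6/(-5) + D*k) = 1/(6*(-⅕) + D*k) = 1/(-6/5 + D*k))
o(r) = -25/1176 (o(r) = -25/(-6 + 5*(-2)*(-2))²/6 = -25/(-6 + 20)²/6 = -(5/14)²/6 = -⅙*25/196 = -25/1176)
o(20)*(A + 2) = -25*(-1 + 2)/1176 = -25/1176*1 = -25/1176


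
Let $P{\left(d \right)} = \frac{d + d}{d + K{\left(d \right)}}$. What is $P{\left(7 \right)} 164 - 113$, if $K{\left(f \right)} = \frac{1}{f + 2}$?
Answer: $\frac{1679}{8} \approx 209.88$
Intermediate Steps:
$K{\left(f \right)} = \frac{1}{2 + f}$
$P{\left(d \right)} = \frac{2 d}{d + \frac{1}{2 + d}}$ ($P{\left(d \right)} = \frac{d + d}{d + \frac{1}{2 + d}} = \frac{2 d}{d + \frac{1}{2 + d}}$)
$P{\left(7 \right)} 164 - 113 = 2 \cdot 7 \frac{1}{1 + 7 \left(2 + 7\right)} \left(2 + 7\right) 164 - 113 = 2 \cdot 7 \frac{1}{1 + 7 \cdot 9} \cdot 9 \cdot 164 - 113 = 2 \cdot 7 \frac{1}{1 + 63} \cdot 9 \cdot 164 - 113 = 2 \cdot 7 \cdot \frac{1}{64} \cdot 9 \cdot 164 - 113 = \frac{63}{32} \cdot 164 - 113 = \frac{2583}{8} - 113 = \frac{1679}{8}$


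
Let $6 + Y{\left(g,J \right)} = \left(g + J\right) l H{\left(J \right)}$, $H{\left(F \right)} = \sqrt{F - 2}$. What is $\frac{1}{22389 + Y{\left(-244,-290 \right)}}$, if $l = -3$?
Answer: $\frac{829}{46310691} - \frac{356 i \sqrt{73}}{138932073} \approx 1.7901 \cdot 10^{-5} - 2.1893 \cdot 10^{-5} i$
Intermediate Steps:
$H{\left(F \right)} = \sqrt{-2 + F}$
$Y{\left(g,J \right)} = -6 + \sqrt{-2 + J} \left(- 3 J - 3 g\right)$ ($Y{\left(g,J \right)} = -6 + \left(g + J\right) \left(-3\right) \sqrt{-2 + J} = -6 + \left(J + g\right) \left(-3\right) \sqrt{-2 + J} = -6 + \left(- 3 J - 3 g\right) \sqrt{-2 + J} = -6 + \sqrt{-2 + J} \left(- 3 J - 3 g\right)$)
$\frac{1}{22389 + Y{\left(-244,-290 \right)}} = \frac{1}{22389 - \left(6 - 1602 \sqrt{-2 - 290}\right)} = \frac{1}{22389 - \left(6 - 3204 i \sqrt{73}\right)} = \frac{1}{22383 + 3204 i \sqrt{73}}$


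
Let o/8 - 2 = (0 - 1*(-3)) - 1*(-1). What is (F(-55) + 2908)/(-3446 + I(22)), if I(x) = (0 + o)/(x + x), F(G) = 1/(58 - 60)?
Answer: -63965/75788 ≈ -0.84400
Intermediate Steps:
o = 48 (o = 16 + 8*((0 - 1*(-3)) - 1*(-1)) = 16 + 8*((0 + 3) + 1) = 16 + 8*(3 + 1) = 16 + 8*4 = 16 + 32 = 48)
F(G) = -1/2 (F(G) = 1/(-2) = -1/2)
I(x) = 24/x (I(x) = (0 + 48)/(x + x) = 48/((2*x)) = 48*(1/(2*x)) = 24/x)
(F(-55) + 2908)/(-3446 + I(22)) = (-1/2 + 2908)/(-3446 + 24/22) = 5815/(2*(-3446 + 24*(1/22))) = 5815/(2*(-3446 + 12/11)) = 5815/(2*(-37894/11)) = (5815/2)*(-11/37894) = -63965/75788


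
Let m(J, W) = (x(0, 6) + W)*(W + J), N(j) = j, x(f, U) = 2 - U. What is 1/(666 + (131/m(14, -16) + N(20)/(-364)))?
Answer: 3640/2435961 ≈ 0.0014943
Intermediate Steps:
m(J, W) = (-4 + W)*(J + W) (m(J, W) = ((2 - 1*6) + W)*(W + J) = ((2 - 6) + W)*(J + W) = (-4 + W)*(J + W))
1/(666 + (131/m(14, -16) + N(20)/(-364))) = 1/(666 + (131/((-16)² - 4*14 - 4*(-16) + 14*(-16)) + 20/(-364))) = 1/(666 + (131/(256 - 56 + 64 - 224) + 20*(-1/364))) = 1/(666 + (131/40 - 5/91)) = 1/(666 + 11721/3640) = 1/(2435961/3640) = 3640/2435961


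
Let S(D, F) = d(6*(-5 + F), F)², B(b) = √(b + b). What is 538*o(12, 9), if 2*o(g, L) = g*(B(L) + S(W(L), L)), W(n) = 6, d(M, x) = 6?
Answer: 116208 + 9684*√2 ≈ 1.2990e+5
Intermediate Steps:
B(b) = √2*√b (B(b) = √(2*b) = √2*√b)
S(D, F) = 36 (S(D, F) = 6² = 36)
o(g, L) = g*(36 + √2*√L)/2 (o(g, L) = (g*(√2*√L + 36))/2 = (g*(36 + √2*√L))/2 = g*(36 + √2*√L)/2)
538*o(12, 9) = 538*((½)*12*(36 + √2*√9)) = 538*((½)*12*(36 + √2*3)) = 538*((½)*12*(36 + 3*√2)) = 538*(216 + 18*√2) = 116208 + 9684*√2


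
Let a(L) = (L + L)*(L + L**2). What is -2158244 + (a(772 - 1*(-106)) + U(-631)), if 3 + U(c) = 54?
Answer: 1353055879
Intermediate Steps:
U(c) = 51 (U(c) = -3 + 54 = 51)
a(L) = 2*L*(L + L**2) (a(L) = (2*L)*(L + L**2) = 2*L*(L + L**2))
-2158244 + (a(772 - 1*(-106)) + U(-631)) = -2158244 + (2*(772 - 1*(-106))**2*(1 + (772 - 1*(-106))) + 51) = -2158244 + (2*(772 + 106)**2*(1 + (772 + 106)) + 51) = -2158244 + (2*878**2*(1 + 878) + 51) = -2158244 + (2*770884*879 + 51) = -2158244 + (1355214072 + 51) = -2158244 + 1355214123 = 1353055879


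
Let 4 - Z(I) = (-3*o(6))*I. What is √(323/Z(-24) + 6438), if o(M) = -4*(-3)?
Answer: √1190316755/430 ≈ 80.235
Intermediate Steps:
o(M) = 12
Z(I) = 4 + 36*I (Z(I) = 4 - (-3*12)*I = 4 - (-36)*I = 4 + 36*I)
√(323/Z(-24) + 6438) = √(323/(4 + 36*(-24)) + 6438) = √(323/(4 - 864) + 6438) = √(323/(-860) + 6438) = √(323*(-1/860) + 6438) = √(-323/860 + 6438) = √(5536357/860) = √1190316755/430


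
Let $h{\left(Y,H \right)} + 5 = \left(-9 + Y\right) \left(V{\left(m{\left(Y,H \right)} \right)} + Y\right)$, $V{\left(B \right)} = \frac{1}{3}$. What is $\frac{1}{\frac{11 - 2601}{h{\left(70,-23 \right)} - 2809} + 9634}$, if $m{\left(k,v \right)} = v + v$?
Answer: $\frac{4429}{42661216} \approx 0.00010382$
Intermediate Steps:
$m{\left(k,v \right)} = 2 v$
$V{\left(B \right)} = \frac{1}{3}$
$h{\left(Y,H \right)} = -5 + \left(-9 + Y\right) \left(\frac{1}{3} + Y\right)$
$\frac{1}{\frac{11 - 2601}{h{\left(70,-23 \right)} - 2809} + 9634} = \frac{1}{\frac{11 - 2601}{\left(-8 + 70^{2} - \frac{1820}{3}\right) - 2809} + 9634} = \frac{1}{- \frac{2590}{\left(-8 + 4900 - \frac{1820}{3}\right) - 2809} + 9634} = \frac{1}{- \frac{2590}{\frac{12856}{3} - 2809} + 9634} = \frac{1}{- \frac{2590}{\frac{4429}{3}} + 9634} = \frac{1}{\left(-2590\right) \frac{3}{4429} + 9634} = \frac{1}{- \frac{7770}{4429} + 9634} = \frac{1}{\frac{42661216}{4429}} = \frac{4429}{42661216}$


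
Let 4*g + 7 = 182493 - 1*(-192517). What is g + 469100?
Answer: 2251403/4 ≈ 5.6285e+5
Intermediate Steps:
g = 375003/4 (g = -7/4 + (182493 - 1*(-192517))/4 = -7/4 + (182493 + 192517)/4 = -7/4 + (1/4)*375010 = -7/4 + 187505/2 = 375003/4 ≈ 93751.)
g + 469100 = 375003/4 + 469100 = 2251403/4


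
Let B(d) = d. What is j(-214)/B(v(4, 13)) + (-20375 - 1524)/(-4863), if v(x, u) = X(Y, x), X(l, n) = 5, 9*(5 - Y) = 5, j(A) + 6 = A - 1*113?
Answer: -1509884/24315 ≈ -62.097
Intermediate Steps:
j(A) = -119 + A (j(A) = -6 + (A - 1*113) = -6 + (A - 113) = -6 + (-113 + A) = -119 + A)
Y = 40/9 (Y = 5 - ⅑*5 = 5 - 5/9 = 40/9 ≈ 4.4444)
v(x, u) = 5
j(-214)/B(v(4, 13)) + (-20375 - 1524)/(-4863) = (-119 - 214)/5 + (-20375 - 1524)/(-4863) = -333*⅕ - 21899*(-1/4863) = -333/5 + 21899/4863 = -1509884/24315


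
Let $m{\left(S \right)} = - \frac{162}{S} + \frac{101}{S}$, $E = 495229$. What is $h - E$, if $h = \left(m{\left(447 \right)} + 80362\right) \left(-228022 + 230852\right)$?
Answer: $\frac{101437193627}{447} \approx 2.2693 \cdot 10^{8}$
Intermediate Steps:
$m{\left(S \right)} = - \frac{61}{S}$
$h = \frac{101658560990}{447}$ ($h = \left(- \frac{61}{447} + 80362\right) \left(-228022 + 230852\right) = \left(\left(-61\right) \frac{1}{447} + 80362\right) 2830 = \left(- \frac{61}{447} + 80362\right) 2830 = \frac{35921753}{447} \cdot 2830 = \frac{101658560990}{447} \approx 2.2742 \cdot 10^{8}$)
$h - E = \frac{101658560990}{447} - 495229 = \frac{101437193627}{447}$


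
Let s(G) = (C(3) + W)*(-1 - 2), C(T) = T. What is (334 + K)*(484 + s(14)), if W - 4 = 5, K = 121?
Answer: 203840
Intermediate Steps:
W = 9 (W = 4 + 5 = 9)
s(G) = -36 (s(G) = (3 + 9)*(-1 - 2) = 12*(-3) = -36)
(334 + K)*(484 + s(14)) = (334 + 121)*(484 - 36) = 455*448 = 203840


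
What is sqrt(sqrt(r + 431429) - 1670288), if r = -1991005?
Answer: sqrt(-1670288 + 2*I*sqrt(389894)) ≈ 0.483 + 1292.4*I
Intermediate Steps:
sqrt(sqrt(r + 431429) - 1670288) = sqrt(sqrt(-1991005 + 431429) - 1670288) = sqrt(sqrt(-1559576) - 1670288) = sqrt(2*I*sqrt(389894) - 1670288) = sqrt(-1670288 + 2*I*sqrt(389894))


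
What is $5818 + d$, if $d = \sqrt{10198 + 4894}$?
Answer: $5818 + 14 \sqrt{77} \approx 5940.9$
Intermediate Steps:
$d = 14 \sqrt{77}$ ($d = \sqrt{15092} = 14 \sqrt{77} \approx 122.85$)
$5818 + d = 5818 + 14 \sqrt{77}$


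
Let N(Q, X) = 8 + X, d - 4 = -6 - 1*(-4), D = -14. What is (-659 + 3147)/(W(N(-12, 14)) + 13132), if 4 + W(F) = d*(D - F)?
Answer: 311/1632 ≈ 0.19056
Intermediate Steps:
d = 2 (d = 4 + (-6 - 1*(-4)) = 4 + (-6 + 4) = 4 - 2 = 2)
W(F) = -32 - 2*F (W(F) = -4 + 2*(-14 - F) = -4 + (-28 - 2*F) = -32 - 2*F)
(-659 + 3147)/(W(N(-12, 14)) + 13132) = (-659 + 3147)/((-32 - 2*(8 + 14)) + 13132) = 2488/((-32 - 2*22) + 13132) = 2488/((-32 - 44) + 13132) = 2488/(-76 + 13132) = 2488/13056 = 2488*(1/13056) = 311/1632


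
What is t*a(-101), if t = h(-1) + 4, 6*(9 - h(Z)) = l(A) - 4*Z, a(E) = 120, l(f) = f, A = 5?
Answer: 1380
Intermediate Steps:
h(Z) = 49/6 + 2*Z/3 (h(Z) = 9 - (5 - 4*Z)/6 = 9 + (-⅚ + 2*Z/3) = 49/6 + 2*Z/3)
t = 23/2 (t = (49/6 + (⅔)*(-1)) + 4 = (49/6 - ⅔) + 4 = 15/2 + 4 = 23/2 ≈ 11.500)
t*a(-101) = (23/2)*120 = 1380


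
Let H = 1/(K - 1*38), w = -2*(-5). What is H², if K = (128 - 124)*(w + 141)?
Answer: 1/320356 ≈ 3.1215e-6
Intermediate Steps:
w = 10
K = 604 (K = (128 - 124)*(10 + 141) = 4*151 = 604)
H = 1/566 (H = 1/(604 - 1*38) = 1/(604 - 38) = 1/566 ≈ 0.0017668)
H² = (1/566)² = 1/320356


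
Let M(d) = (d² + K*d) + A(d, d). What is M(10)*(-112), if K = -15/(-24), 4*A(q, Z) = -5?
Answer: -11760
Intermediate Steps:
A(q, Z) = -5/4 (A(q, Z) = (¼)*(-5) = -5/4)
K = 5/8 (K = -15*(-1/24) = 5/8 ≈ 0.62500)
M(d) = -5/4 + d² + 5*d/8 (M(d) = (d² + 5*d/8) - 5/4 = -5/4 + d² + 5*d/8)
M(10)*(-112) = (-5/4 + 10² + (5/8)*10)*(-112) = (-5/4 + 100 + 25/4)*(-112) = 105*(-112) = -11760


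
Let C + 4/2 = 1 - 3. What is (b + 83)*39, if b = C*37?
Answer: -2535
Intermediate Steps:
C = -4 (C = -2 + (1 - 3) = -2 - 2 = -4)
b = -148 (b = -4*37 = -148)
(b + 83)*39 = (-148 + 83)*39 = -65*39 = -2535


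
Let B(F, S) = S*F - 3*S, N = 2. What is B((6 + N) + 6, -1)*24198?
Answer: -266178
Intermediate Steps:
B(F, S) = -3*S + F*S (B(F, S) = F*S - 3*S = -3*S + F*S)
B((6 + N) + 6, -1)*24198 = -(-3 + ((6 + 2) + 6))*24198 = -(-3 + (8 + 6))*24198 = -(-3 + 14)*24198 = -1*11*24198 = -11*24198 = -266178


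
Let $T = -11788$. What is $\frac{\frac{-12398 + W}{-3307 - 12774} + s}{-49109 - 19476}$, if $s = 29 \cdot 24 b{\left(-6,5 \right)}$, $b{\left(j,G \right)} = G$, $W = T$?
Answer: $- \frac{1930554}{38031565} \approx -0.050762$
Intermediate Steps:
$W = -11788$
$s = 3480$ ($s = 29 \cdot 24 \cdot 5 = 696 \cdot 5 = 3480$)
$\frac{\frac{-12398 + W}{-3307 - 12774} + s}{-49109 - 19476} = \frac{\frac{-12398 - 11788}{-3307 - 12774} + 3480}{-49109 - 19476} = \frac{- \frac{24186}{-16081} + 3480}{-68585} = \left(\left(-24186\right) \left(- \frac{1}{16081}\right) + 3480\right) \left(- \frac{1}{68585}\right) = \left(\frac{24186}{16081} + 3480\right) \left(- \frac{1}{68585}\right) = \frac{55986066}{16081} \left(- \frac{1}{68585}\right) = - \frac{1930554}{38031565}$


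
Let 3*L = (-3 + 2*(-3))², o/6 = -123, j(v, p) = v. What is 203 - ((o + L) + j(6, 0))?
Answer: 908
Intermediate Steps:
o = -738 (o = 6*(-123) = -738)
L = 27 (L = (-3 + 2*(-3))²/3 = (-3 - 6)²/3 = (⅓)*(-9)² = (⅓)*81 = 27)
203 - ((o + L) + j(6, 0)) = 203 - ((-738 + 27) + 6) = 203 - (-711 + 6) = 203 - 1*(-705) = 203 + 705 = 908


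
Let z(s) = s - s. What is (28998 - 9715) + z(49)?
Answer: 19283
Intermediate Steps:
z(s) = 0
(28998 - 9715) + z(49) = (28998 - 9715) + 0 = 19283 + 0 = 19283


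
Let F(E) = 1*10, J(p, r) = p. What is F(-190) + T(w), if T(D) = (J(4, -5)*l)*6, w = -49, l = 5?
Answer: 130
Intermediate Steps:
T(D) = 120 (T(D) = (4*5)*6 = 20*6 = 120)
F(E) = 10
F(-190) + T(w) = 10 + 120 = 130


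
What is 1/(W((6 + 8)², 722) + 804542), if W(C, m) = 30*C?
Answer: 1/810422 ≈ 1.2339e-6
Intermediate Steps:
1/(W((6 + 8)², 722) + 804542) = 1/(30*(6 + 8)² + 804542) = 1/(30*14² + 804542) = 1/(30*196 + 804542) = 1/(5880 + 804542) = 1/810422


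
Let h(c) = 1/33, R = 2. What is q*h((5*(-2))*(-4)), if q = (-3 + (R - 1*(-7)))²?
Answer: 12/11 ≈ 1.0909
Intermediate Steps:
q = 36 (q = (-3 + (2 - 1*(-7)))² = (-3 + (2 + 7))² = (-3 + 9)² = 6² = 36)
h(c) = 1/33
q*h((5*(-2))*(-4)) = 36*(1/33) = 12/11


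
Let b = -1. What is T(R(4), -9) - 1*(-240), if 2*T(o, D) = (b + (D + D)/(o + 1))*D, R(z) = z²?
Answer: 8475/34 ≈ 249.26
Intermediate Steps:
T(o, D) = D*(-1 + 2*D/(1 + o))/2 (T(o, D) = ((-1 + (D + D)/(o + 1))*D)/2 = ((-1 + (2*D)/(1 + o))*D)/2 = ((-1 + 2*D/(1 + o))*D)/2 = (D*(-1 + 2*D/(1 + o)))/2 = D*(-1 + 2*D/(1 + o))/2)
T(R(4), -9) - 1*(-240) = (½)*(-9)*(-1 - 1*4² + 2*(-9))/(1 + 4²) - 1*(-240) = (½)*(-9)*(-1 - 1*16 - 18)/(1 + 16) + 240 = (½)*(-9)*(-1 - 16 - 18)/17 + 240 = (½)*(-9)*(1/17)*(-35) + 240 = 315/34 + 240 = 8475/34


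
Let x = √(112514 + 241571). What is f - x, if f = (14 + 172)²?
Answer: 34596 - √354085 ≈ 34001.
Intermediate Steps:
x = √354085 ≈ 595.05
f = 34596 (f = 186² = 34596)
f - x = 34596 - √354085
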